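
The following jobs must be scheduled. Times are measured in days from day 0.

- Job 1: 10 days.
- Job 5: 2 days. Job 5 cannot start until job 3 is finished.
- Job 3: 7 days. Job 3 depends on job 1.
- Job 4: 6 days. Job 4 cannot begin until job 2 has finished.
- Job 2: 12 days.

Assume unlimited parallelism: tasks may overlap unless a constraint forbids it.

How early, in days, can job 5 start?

17

Job 1 can start immediately at day 0; it finishes at day 10.
Job 3 cannot begin until job 1 (finishes day 10). It runs from day 10 to 10 + 7 = day 17.
Job 5 waits on job 3 (finishes day 17), so the earliest it can start is day 17.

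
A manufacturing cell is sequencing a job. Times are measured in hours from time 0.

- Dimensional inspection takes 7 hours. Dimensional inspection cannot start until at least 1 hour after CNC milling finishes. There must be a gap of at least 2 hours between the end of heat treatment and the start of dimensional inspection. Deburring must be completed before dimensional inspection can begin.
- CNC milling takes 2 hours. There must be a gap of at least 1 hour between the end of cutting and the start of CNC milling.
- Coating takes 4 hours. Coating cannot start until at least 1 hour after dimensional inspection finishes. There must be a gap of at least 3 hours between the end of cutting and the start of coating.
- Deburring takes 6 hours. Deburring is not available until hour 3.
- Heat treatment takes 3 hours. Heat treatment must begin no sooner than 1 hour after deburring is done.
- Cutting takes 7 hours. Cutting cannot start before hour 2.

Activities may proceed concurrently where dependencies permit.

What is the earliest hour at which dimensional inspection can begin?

Deburring waits on its own release at hour 3, so it starts at hour 3 and finishes at 3 + 6 = hour 9.
After deburring (finishes hour 9, plus 1-hour gap → hour 10), heat treatment can start at hour 10 and finishes at hour 13.
Cutting cannot begin until its own release at hour 2. It runs from hour 2 to 2 + 7 = hour 9.
CNC milling waits on cutting (finishes hour 9, plus 1-hour gap → hour 10), so it starts at hour 10 and finishes at 10 + 2 = hour 12.
Dimensional inspection waits on CNC milling (finishes hour 12, plus 1-hour gap → hour 13); heat treatment (finishes hour 13, plus 2-hour gap → hour 15); deburring (finishes hour 9). The latest of these is hour 15, which is the earliest dimensional inspection can start.

15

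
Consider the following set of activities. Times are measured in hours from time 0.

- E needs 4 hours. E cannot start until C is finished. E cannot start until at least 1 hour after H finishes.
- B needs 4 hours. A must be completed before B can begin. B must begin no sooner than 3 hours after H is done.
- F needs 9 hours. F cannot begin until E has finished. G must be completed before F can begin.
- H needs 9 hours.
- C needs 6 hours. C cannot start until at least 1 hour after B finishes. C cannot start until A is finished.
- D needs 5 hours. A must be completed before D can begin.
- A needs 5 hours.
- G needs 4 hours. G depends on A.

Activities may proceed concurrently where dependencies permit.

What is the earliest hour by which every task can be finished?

Nothing blocks H, so it runs from hour 0 to hour 9.
Nothing blocks A, so it runs from hour 0 to hour 5.
G cannot begin until A (finishes hour 5). It runs from hour 5 to 5 + 4 = hour 9.
D cannot begin until A (finishes hour 5). It runs from hour 5 to 5 + 5 = hour 10.
B needs all of A (finishes hour 5); H (finishes hour 9, plus 3-hour gap → hour 12). That puts its earliest start at hour 12; it finishes at 12 + 4 = hour 16.
For C: B (finishes hour 16, plus 1-hour gap → hour 17); A (finishes hour 5). Taking the maximum gives a start of hour 17, and it finishes at 17 + 6 = hour 23.
E cannot start until C (finishes hour 23); H (finishes hour 9, plus 1-hour gap → hour 10). The controlling bound is hour 23, so E finishes at 23 + 4 = hour 27.
F has to wait for E (finishes hour 27); G (finishes hour 9). The latest of these is hour 27, so F runs hour 27 to 27 + 9 = hour 36.
All tasks are finished once the last one completes. Finish times: A at 5, B at 16, C at 23, D at 10, E at 27, F at 36, G at 9, H at 9. The latest is hour 36.

36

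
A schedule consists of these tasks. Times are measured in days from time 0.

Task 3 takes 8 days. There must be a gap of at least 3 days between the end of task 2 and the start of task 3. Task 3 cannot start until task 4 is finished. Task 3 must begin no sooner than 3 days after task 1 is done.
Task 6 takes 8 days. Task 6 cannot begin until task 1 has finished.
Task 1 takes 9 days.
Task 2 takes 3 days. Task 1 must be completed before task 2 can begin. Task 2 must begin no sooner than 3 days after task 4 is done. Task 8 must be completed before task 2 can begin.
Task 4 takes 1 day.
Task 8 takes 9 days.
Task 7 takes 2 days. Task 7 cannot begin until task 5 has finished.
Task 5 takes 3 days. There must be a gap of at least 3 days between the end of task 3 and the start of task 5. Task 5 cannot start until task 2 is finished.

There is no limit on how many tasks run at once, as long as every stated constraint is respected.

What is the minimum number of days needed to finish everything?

31

Task 8 can start immediately at day 0; it finishes at day 9.
Task 4 has no prerequisites, so it starts at day 0 and finishes at day 1.
Nothing blocks task 1, so it runs from day 0 to day 9.
After task 1 (finishes day 9), task 6 can start at day 9 and finishes at day 17.
Task 2 needs all of task 1 (finishes day 9); task 4 (finishes day 1, plus 3-day gap → day 4); task 8 (finishes day 9). That puts its earliest start at day 9; it finishes at 9 + 3 = day 12.
Task 3 cannot start until task 2 (finishes day 12, plus 3-day gap → day 15); task 4 (finishes day 1); task 1 (finishes day 9, plus 3-day gap → day 12). The controlling bound is day 15, so task 3 finishes at 15 + 8 = day 23.
For task 5: task 3 (finishes day 23, plus 3-day gap → day 26); task 2 (finishes day 12). Taking the maximum gives a start of day 26, and it finishes at 26 + 3 = day 29.
Task 7 cannot begin until task 5 (finishes day 29). It runs from day 29 to 29 + 2 = day 31.
All tasks are finished once the last one completes. Finish times: Task 1 at 9, Task 2 at 12, Task 3 at 23, Task 4 at 1, Task 5 at 29, Task 6 at 17, Task 7 at 31, Task 8 at 9. The latest is day 31.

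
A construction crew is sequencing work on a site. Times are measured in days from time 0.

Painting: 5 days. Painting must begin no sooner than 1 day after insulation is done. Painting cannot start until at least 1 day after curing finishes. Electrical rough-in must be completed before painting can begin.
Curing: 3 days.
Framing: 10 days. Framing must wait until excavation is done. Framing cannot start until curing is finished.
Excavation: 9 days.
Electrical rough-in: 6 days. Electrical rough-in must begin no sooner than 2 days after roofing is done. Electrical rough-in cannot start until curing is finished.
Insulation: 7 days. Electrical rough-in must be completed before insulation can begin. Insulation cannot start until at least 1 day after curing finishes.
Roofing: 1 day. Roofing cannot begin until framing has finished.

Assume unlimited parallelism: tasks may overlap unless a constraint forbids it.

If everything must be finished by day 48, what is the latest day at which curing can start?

Nothing follows painting; the deadline of day 48 is its only limit. It must start by 48 − 5 = day 43.
Insulation has to be done before painting (must start by day 43, minus 1-day gap → day 42). That means finishing by day 42, i.e. starting by 42 − 7 = day 35.
Electrical rough-in must finish in time for insulation (must start by day 35); painting (must start by day 43). The tightest is day 35, so electrical rough-in must start by 35 − 6 = day 29.
Roofing feeds into electrical rough-in (must start by day 29, minus 2-day gap → day 27); so roofing must finish by day 27 and therefore start by day 26.
Framing feeds into roofing (must start by day 26); so framing must finish by day 26 and therefore start by day 16.
Curing has several dependents: framing (must start by day 16); electrical rough-in (must start by day 29); insulation (must start by day 35, minus 1-day gap → day 34); painting (must start by day 43, minus 1-day gap → day 42). The earliest of those limits is day 16, so curing must start by 16 − 3 = day 13.

13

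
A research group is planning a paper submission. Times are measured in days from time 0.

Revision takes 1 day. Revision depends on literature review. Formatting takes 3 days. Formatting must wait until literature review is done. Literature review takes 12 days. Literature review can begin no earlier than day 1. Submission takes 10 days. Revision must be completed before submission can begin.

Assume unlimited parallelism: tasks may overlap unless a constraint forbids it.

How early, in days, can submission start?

14

Literature review cannot begin until its own release at day 1. It runs from day 1 to 1 + 12 = day 13.
After literature review (finishes day 13), revision can start at day 13 and finishes at day 14.
Submission waits on revision (finishes day 14), so the earliest it can start is day 14.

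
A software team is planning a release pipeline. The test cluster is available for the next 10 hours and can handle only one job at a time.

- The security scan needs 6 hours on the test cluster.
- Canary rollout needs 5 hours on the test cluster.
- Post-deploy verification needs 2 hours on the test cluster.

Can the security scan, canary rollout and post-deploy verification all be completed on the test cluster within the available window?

No

Running back to back, the jobs need 6 + 5 + 2 = 13 hours on the test cluster.
Since 13 > 10, they cannot all fit.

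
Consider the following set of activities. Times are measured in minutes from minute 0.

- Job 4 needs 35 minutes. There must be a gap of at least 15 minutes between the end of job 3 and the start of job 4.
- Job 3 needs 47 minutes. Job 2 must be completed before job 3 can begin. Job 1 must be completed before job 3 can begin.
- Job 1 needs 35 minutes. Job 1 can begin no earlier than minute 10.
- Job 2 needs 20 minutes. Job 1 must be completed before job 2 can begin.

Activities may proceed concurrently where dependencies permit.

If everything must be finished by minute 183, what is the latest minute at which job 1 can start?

31

Job 4 has no dependents, so it just needs to finish by minute 183. Starting by 183 − 35 = minute 148 achieves that.
Job 3 must finish before job 4 (must start by minute 148, minus 15-minute gap → minute 133). With a 47-minute duration, job 3 must start by 133 − 47 = minute 86.
Job 2 has to be done before job 3 (must start by minute 86). That means finishing by minute 86, i.e. starting by 86 − 20 = minute 66.
Job 1 must finish in time for job 2 (must start by minute 66); job 3 (must start by minute 86). The tightest is minute 66, so job 1 must start by 66 − 35 = minute 31.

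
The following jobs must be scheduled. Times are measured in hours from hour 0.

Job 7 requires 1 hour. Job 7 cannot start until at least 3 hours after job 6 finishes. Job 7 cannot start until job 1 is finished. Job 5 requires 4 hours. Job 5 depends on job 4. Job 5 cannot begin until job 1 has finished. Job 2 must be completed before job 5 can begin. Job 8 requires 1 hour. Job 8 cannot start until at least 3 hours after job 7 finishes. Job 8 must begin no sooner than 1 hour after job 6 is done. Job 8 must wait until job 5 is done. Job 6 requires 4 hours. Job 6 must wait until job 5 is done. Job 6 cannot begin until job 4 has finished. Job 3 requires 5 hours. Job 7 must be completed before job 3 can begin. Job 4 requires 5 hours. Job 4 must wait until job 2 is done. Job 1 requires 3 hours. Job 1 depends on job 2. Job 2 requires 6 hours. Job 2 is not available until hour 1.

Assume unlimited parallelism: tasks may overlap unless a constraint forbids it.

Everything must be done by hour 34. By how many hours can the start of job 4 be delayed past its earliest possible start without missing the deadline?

Job 2 cannot begin until its own release at hour 1. It runs from hour 1 to 1 + 6 = hour 7.
After job 2 (finishes hour 7), job 4 can start at hour 7 and finishes at hour 12.

Working backward from the deadline:
Nothing follows job 3; the deadline of hour 34 is its only limit. It must start by 34 − 5 = hour 29.
Job 8 must finish by hour 34; it takes 1 hour, so it must start by 34 − 1 = hour 33.
Job 7 has several dependents: job 3 (must start by hour 29); job 8 (must start by hour 33, minus 3-hour gap → hour 30). The earliest of those limits is hour 29, so job 7 must start by 29 − 1 = hour 28.
Job 6 feeds job 7 (must start by hour 28, minus 3-hour gap → hour 25); job 8 (must start by hour 33, minus 1-hour gap → hour 32). Taking the minimum, job 6 must finish by hour 25 and start by 25 − 4 = hour 21.
For job 5: job 6 (must start by hour 21); job 8 (must start by hour 33). The most restrictive is hour 21; with a 4-hour duration, job 5 must start by hour 17.
Job 4 feeds job 5 (must start by hour 17); job 6 (must start by hour 21). Taking the minimum, job 4 must finish by hour 17 and start by 17 − 5 = hour 12.
So job 4 can start as early as hour 7 and as late as hour 12, giving 12 − 7 = 5 hours of slack.

5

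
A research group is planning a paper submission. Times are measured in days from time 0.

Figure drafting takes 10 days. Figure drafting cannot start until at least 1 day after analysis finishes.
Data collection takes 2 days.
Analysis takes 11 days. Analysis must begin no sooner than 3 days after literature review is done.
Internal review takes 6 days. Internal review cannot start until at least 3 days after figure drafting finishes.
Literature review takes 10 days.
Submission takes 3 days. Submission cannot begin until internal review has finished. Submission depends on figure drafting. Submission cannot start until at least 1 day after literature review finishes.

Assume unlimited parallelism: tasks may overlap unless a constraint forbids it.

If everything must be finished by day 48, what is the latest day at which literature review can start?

1

Submission has no dependents, so it just needs to finish by day 48. Starting by 48 − 3 = day 45 achieves that.
Internal review feeds into submission (must start by day 45); so internal review must finish by day 45 and therefore start by day 39.
Figure drafting feeds internal review (must start by day 39, minus 3-day gap → day 36); submission (must start by day 45). Taking the minimum, figure drafting must finish by day 36 and start by 36 − 10 = day 26.
Analysis must finish before figure drafting (must start by day 26, minus 1-day gap → day 25). With an 11-day duration, analysis must start by 25 − 11 = day 14.
Literature review must finish in time for analysis (must start by day 14, minus 3-day gap → day 11); submission (must start by day 45, minus 1-day gap → day 44). The tightest is day 11, so literature review must start by 11 − 10 = day 1.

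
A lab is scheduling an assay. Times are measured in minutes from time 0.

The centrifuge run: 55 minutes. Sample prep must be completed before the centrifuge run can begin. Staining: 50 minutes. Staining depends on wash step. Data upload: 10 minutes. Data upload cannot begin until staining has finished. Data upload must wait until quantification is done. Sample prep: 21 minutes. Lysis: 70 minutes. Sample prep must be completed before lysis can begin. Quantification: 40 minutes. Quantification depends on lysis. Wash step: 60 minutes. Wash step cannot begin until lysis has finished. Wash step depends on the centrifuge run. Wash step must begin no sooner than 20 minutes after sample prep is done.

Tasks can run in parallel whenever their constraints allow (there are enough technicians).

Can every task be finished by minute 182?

No

Sample prep can start immediately at minute 0; it finishes at minute 21.
The centrifuge run cannot begin until sample prep (finishes minute 21). It runs from minute 21 to 21 + 55 = minute 76.
Lysis cannot begin until sample prep (finishes minute 21). It runs from minute 21 to 21 + 70 = minute 91.
Quantification cannot begin until lysis (finishes minute 91). It runs from minute 91 to 91 + 40 = minute 131.
Wash step cannot start until lysis (finishes minute 91); the centrifuge run (finishes minute 76); sample prep (finishes minute 21, plus 20-minute gap → minute 41). The controlling bound is minute 91, so wash step finishes at 91 + 60 = minute 151.
Staining cannot begin until wash step (finishes minute 151). It runs from minute 151 to 151 + 50 = minute 201.
Data upload needs all of staining (finishes minute 201); quantification (finishes minute 131). That puts its earliest start at minute 201; it finishes at 201 + 10 = minute 211.
The earliest everything can be done is minute 211, which is after the deadline of 182, so it is not possible.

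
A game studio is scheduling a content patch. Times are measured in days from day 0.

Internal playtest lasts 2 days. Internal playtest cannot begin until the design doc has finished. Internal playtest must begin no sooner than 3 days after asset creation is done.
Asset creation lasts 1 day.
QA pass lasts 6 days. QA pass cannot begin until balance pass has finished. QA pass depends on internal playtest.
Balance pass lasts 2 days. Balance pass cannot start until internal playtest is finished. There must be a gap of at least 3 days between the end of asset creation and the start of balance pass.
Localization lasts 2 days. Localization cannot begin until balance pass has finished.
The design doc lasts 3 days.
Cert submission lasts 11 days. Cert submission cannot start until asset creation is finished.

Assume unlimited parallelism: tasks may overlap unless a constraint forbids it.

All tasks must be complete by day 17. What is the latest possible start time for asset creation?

3

Nothing follows localization; the deadline of day 17 is its only limit. It must start by 17 − 2 = day 15.
To finish by day 17, QA pass (duration 6) must start no later than day 11.
For balance pass: localization (must start by day 15); QA pass (must start by day 11). The most restrictive is day 11; with a 2-day duration, balance pass must start by day 9.
Internal playtest must finish in time for balance pass (must start by day 9); QA pass (must start by day 11). The tightest is day 9, so internal playtest must start by 9 − 2 = day 7.
Nothing follows cert submission; the deadline of day 17 is its only limit. It must start by 17 − 11 = day 6.
For asset creation: internal playtest (must start by day 7, minus 3-day gap → day 4); balance pass (must start by day 9, minus 3-day gap → day 6); cert submission (must start by day 6). The most restrictive is day 4; with a 1-day duration, asset creation must start by day 3.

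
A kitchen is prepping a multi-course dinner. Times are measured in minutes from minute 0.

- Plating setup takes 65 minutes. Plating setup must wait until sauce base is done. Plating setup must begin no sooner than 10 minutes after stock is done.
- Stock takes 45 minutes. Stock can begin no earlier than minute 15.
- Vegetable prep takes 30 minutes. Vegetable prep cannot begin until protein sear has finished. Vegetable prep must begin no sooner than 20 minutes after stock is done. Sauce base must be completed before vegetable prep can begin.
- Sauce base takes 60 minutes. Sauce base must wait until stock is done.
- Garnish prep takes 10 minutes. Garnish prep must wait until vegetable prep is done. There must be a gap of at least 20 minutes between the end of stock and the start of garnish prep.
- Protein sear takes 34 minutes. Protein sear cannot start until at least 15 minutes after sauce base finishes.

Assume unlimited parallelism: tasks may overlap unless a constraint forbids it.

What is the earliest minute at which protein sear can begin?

135

Stock waits on its own release at minute 15, so it starts at minute 15 and finishes at 15 + 45 = minute 60.
Sauce base cannot begin until stock (finishes minute 60). It runs from minute 60 to 60 + 60 = minute 120.
Protein sear waits on sauce base (finishes minute 120, plus 15-minute gap → minute 135), so the earliest it can start is minute 135.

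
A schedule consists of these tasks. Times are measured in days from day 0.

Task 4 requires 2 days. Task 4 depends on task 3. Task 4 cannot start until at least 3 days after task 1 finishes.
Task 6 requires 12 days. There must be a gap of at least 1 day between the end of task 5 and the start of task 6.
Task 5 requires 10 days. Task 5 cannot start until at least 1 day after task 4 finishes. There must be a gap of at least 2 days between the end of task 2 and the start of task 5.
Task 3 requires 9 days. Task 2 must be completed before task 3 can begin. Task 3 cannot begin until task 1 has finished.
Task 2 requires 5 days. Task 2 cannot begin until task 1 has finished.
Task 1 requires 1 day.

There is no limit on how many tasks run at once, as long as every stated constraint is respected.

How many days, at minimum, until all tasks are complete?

Nothing blocks task 1, so it runs from day 0 to day 1.
Task 2 waits on task 1 (finishes day 1), so it starts at day 1 and finishes at 1 + 5 = day 6.
Task 3 needs all of task 2 (finishes day 6); task 1 (finishes day 1). That puts its earliest start at day 6; it finishes at 6 + 9 = day 15.
Task 4 has to wait for task 3 (finishes day 15); task 1 (finishes day 1, plus 3-day gap → day 4). The latest of these is day 15, so task 4 runs day 15 to 15 + 2 = day 17.
Task 5 needs all of task 4 (finishes day 17, plus 1-day gap → day 18); task 2 (finishes day 6, plus 2-day gap → day 8). That puts its earliest start at day 18; it finishes at 18 + 10 = day 28.
Task 6 waits on task 5 (finishes day 28, plus 1-day gap → day 29), so it starts at day 29 and finishes at 29 + 12 = day 41.
All tasks are finished once the last one completes. Finish times: Task 1 at 1, Task 2 at 6, Task 3 at 15, Task 4 at 17, Task 5 at 28, Task 6 at 41. The latest is day 41.

41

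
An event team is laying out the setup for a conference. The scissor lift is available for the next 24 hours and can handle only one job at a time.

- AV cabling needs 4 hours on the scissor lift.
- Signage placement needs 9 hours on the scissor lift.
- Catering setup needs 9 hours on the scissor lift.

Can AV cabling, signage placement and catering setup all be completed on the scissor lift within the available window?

Running back to back, the jobs need 4 + 9 + 9 = 22 hours on the scissor lift.
Since 22 ≤ 24, they fit within the window.

Yes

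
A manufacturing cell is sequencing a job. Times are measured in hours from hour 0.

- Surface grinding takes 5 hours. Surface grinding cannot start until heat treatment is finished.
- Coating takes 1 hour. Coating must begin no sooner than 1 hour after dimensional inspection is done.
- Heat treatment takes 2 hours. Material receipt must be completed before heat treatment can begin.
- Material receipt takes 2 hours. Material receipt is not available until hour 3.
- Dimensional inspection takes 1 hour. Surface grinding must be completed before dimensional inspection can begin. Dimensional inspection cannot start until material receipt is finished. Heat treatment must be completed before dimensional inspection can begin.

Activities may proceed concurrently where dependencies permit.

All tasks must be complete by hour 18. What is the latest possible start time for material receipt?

Coating must finish by hour 18; it takes 1 hour, so it must start by 18 − 1 = hour 17.
Dimensional inspection must finish before coating (must start by hour 17, minus 1-hour gap → hour 16). With a 1-hour duration, dimensional inspection must start by 16 − 1 = hour 15.
Since dimensional inspection (must start by hour 15) depends on it, surface grinding must finish by hour 15. Backing off its 5-hour duration gives a latest start of hour 10.
Heat treatment must finish in time for surface grinding (must start by hour 10); dimensional inspection (must start by hour 15). The tightest is hour 10, so heat treatment must start by 10 − 2 = hour 8.
For material receipt: heat treatment (must start by hour 8); dimensional inspection (must start by hour 15). The most restrictive is hour 8; with a 2-hour duration, material receipt must start by hour 6.

6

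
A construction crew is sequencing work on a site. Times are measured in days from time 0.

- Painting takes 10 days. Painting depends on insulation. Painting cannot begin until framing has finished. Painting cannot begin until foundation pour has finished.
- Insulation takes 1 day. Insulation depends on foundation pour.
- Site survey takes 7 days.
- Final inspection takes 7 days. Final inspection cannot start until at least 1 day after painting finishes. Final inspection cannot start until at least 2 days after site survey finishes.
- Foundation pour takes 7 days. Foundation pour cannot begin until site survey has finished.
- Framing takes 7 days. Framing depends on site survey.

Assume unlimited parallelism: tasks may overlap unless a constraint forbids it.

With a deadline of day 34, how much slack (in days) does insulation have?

1

Site survey can start immediately at day 0; it finishes at day 7.
After site survey (finishes day 7), foundation pour can start at day 7 and finishes at day 14.
Insulation cannot begin until foundation pour (finishes day 14). It runs from day 14 to 14 + 1 = day 15.

Working backward from the deadline:
Nothing follows final inspection; the deadline of day 34 is its only limit. It must start by 34 − 7 = day 27.
Painting has to be done before final inspection (must start by day 27, minus 1-day gap → day 26). That means finishing by day 26, i.e. starting by 26 − 10 = day 16.
Since painting (must start by day 16) depends on it, insulation must finish by day 16. Backing off its 1-day duration gives a latest start of day 15.
So insulation can start as early as day 14 and as late as day 15, giving 15 − 14 = 1 day of slack.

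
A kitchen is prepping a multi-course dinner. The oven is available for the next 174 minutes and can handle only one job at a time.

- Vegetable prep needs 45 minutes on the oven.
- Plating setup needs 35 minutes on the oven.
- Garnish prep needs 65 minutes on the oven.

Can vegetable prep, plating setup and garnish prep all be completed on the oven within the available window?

Running back to back, the jobs need 45 + 35 + 65 = 145 minutes on the oven.
Since 145 ≤ 174, they fit within the window.

Yes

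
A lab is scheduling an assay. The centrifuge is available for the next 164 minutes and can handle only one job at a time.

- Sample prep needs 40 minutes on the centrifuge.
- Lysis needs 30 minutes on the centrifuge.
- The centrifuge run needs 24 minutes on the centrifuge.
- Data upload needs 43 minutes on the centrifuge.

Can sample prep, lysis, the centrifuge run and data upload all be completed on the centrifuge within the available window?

Running back to back, the jobs need 40 + 30 + 24 + 43 = 137 minutes on the centrifuge.
Since 137 ≤ 164, they fit within the window.

Yes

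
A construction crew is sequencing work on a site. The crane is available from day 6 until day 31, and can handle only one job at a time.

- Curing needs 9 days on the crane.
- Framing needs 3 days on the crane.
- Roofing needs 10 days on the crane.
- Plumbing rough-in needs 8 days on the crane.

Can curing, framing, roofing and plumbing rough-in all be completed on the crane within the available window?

The crane window is 31 − 6 = 25 days.
Running back to back, the jobs need 9 + 3 + 10 + 8 = 30 days on the crane.
Since 30 > 25, they cannot all fit.

No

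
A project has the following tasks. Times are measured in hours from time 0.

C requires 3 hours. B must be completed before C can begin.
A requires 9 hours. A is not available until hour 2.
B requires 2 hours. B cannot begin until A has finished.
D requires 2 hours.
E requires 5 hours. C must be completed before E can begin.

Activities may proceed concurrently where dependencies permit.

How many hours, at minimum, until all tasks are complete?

21

Nothing blocks D, so it runs from hour 0 to hour 2.
After its own release at hour 2, A can start at hour 2 and finishes at hour 11.
After A (finishes hour 11), B can start at hour 11 and finishes at hour 13.
C waits on B (finishes hour 13), so it starts at hour 13 and finishes at 13 + 3 = hour 16.
E waits on C (finishes hour 16), so it starts at hour 16 and finishes at 16 + 5 = hour 21.
All tasks are finished once the last one completes. Finish times: A at 11, B at 13, C at 16, D at 2, E at 21. The latest is hour 21.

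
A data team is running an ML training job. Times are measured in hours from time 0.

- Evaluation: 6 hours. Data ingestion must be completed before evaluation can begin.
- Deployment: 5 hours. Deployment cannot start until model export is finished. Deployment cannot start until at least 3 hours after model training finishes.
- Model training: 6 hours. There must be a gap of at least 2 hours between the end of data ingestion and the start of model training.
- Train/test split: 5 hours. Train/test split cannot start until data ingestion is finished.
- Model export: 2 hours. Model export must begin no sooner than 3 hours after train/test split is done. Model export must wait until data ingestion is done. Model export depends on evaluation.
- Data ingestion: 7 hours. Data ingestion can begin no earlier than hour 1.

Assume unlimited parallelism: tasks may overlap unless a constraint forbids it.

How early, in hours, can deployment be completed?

Data ingestion cannot begin until its own release at hour 1. It runs from hour 1 to 1 + 7 = hour 8.
Evaluation cannot begin until data ingestion (finishes hour 8). It runs from hour 8 to 8 + 6 = hour 14.
Model training waits on data ingestion (finishes hour 8, plus 2-hour gap → hour 10), so it starts at hour 10 and finishes at 10 + 6 = hour 16.
Train/test split cannot begin until data ingestion (finishes hour 8). It runs from hour 8 to 8 + 5 = hour 13.
Model export needs all of train/test split (finishes hour 13, plus 3-hour gap → hour 16); data ingestion (finishes hour 8); evaluation (finishes hour 14). That puts its earliest start at hour 16; it finishes at 16 + 2 = hour 18.
Deployment cannot start until model export (finishes hour 18); model training (finishes hour 16, plus 3-hour gap → hour 19). The controlling bound is hour 19, so deployment finishes at 19 + 5 = hour 24.

24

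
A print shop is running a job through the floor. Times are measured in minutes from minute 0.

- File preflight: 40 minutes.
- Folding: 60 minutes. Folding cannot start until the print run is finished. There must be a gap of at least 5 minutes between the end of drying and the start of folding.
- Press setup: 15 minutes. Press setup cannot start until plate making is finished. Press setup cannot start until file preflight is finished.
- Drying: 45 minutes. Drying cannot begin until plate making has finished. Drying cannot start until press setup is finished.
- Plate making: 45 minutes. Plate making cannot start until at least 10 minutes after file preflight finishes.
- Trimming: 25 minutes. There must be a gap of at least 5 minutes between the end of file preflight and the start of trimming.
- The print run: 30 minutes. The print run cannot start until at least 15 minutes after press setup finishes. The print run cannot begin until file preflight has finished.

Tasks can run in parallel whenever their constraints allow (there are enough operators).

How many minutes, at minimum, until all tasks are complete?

220

File preflight can start immediately at minute 0; it finishes at minute 40.
Trimming waits on file preflight (finishes minute 40, plus 5-minute gap → minute 45), so it starts at minute 45 and finishes at 45 + 25 = minute 70.
Plate making waits on file preflight (finishes minute 40, plus 10-minute gap → minute 50), so it starts at minute 50 and finishes at 50 + 45 = minute 95.
For press setup: plate making (finishes minute 95); file preflight (finishes minute 40). Taking the maximum gives a start of minute 95, and it finishes at 95 + 15 = minute 110.
Drying needs all of plate making (finishes minute 95); press setup (finishes minute 110). That puts its earliest start at minute 110; it finishes at 110 + 45 = minute 155.
For the print run: press setup (finishes minute 110, plus 15-minute gap → minute 125); file preflight (finishes minute 40). Taking the maximum gives a start of minute 125, and it finishes at 125 + 30 = minute 155.
Folding cannot start until the print run (finishes minute 155); drying (finishes minute 155, plus 5-minute gap → minute 160). The controlling bound is minute 160, so folding finishes at 160 + 60 = minute 220.
All tasks are finished once the last one completes. Finish times: File preflight at 40, Plate making at 95, Press setup at 110, The print run at 155, Drying at 155, Trimming at 70, Folding at 220. The latest is minute 220.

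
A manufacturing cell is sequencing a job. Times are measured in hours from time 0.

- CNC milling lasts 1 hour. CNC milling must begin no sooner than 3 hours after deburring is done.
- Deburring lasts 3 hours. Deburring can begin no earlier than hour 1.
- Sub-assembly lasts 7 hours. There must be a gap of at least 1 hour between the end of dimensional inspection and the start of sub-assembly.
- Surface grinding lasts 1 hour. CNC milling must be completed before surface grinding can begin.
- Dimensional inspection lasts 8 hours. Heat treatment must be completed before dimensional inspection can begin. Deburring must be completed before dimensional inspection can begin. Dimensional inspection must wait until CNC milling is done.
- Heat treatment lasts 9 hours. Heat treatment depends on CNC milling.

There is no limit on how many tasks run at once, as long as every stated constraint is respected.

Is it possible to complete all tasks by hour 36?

Deburring cannot begin until its own release at hour 1. It runs from hour 1 to 1 + 3 = hour 4.
After deburring (finishes hour 4, plus 3-hour gap → hour 7), CNC milling can start at hour 7 and finishes at hour 8.
Surface grinding cannot begin until CNC milling (finishes hour 8). It runs from hour 8 to 8 + 1 = hour 9.
After CNC milling (finishes hour 8), heat treatment can start at hour 8 and finishes at hour 17.
Dimensional inspection needs all of heat treatment (finishes hour 17); deburring (finishes hour 4); CNC milling (finishes hour 8). That puts its earliest start at hour 17; it finishes at 17 + 8 = hour 25.
Sub-assembly waits on dimensional inspection (finishes hour 25, plus 1-hour gap → hour 26), so it starts at hour 26 and finishes at 26 + 7 = hour 33.
Every task is finished by hour 33, which is no later than the deadline of 36, so the schedule is feasible.

Yes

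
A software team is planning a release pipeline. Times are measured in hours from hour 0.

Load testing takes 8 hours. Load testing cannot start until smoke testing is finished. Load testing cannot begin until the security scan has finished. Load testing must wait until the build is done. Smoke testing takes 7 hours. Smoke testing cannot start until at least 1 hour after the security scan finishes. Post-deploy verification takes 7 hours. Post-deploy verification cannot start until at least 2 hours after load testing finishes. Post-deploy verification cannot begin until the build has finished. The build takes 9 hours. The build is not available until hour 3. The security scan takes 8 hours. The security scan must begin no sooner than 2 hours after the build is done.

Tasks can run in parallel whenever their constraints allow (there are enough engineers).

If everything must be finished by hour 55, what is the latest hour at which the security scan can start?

Post-deploy verification must finish by hour 55; it takes 7 hours, so it must start by 55 − 7 = hour 48.
Load testing must finish before post-deploy verification (must start by hour 48, minus 2-hour gap → hour 46). With an 8-hour duration, load testing must start by 46 − 8 = hour 38.
Smoke testing feeds into load testing (must start by hour 38); so smoke testing must finish by hour 38 and therefore start by hour 31.
The security scan has several dependents: smoke testing (must start by hour 31, minus 1-hour gap → hour 30); load testing (must start by hour 38). The earliest of those limits is hour 30, so the security scan must start by 30 − 8 = hour 22.

22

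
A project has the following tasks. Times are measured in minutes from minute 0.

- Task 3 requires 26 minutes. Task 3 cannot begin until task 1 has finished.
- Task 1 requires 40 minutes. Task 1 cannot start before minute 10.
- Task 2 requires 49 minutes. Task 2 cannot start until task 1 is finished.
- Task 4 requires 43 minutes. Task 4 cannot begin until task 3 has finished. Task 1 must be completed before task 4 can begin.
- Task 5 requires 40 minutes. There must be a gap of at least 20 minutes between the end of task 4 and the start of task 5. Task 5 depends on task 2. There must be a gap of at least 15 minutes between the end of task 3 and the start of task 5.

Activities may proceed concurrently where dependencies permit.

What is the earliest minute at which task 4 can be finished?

Task 1 waits on its own release at minute 10, so it starts at minute 10 and finishes at 10 + 40 = minute 50.
Task 3 waits on task 1 (finishes minute 50), so it starts at minute 50 and finishes at 50 + 26 = minute 76.
Task 4 cannot start until task 3 (finishes minute 76); task 1 (finishes minute 50). The controlling bound is minute 76, so task 4 finishes at 76 + 43 = minute 119.

119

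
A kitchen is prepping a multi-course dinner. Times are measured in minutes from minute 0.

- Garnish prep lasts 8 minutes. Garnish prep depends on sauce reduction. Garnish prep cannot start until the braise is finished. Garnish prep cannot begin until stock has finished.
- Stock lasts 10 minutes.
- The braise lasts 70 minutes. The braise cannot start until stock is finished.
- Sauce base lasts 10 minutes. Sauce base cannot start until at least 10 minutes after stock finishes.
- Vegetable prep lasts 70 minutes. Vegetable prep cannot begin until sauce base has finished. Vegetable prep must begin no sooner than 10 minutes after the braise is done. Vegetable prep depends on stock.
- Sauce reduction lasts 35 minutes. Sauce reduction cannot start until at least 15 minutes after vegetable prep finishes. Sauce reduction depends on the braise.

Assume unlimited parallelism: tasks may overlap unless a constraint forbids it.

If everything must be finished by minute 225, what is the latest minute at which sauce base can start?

To finish by minute 225, garnish prep (duration 8) must start no later than minute 217.
Sauce reduction must finish before garnish prep (must start by minute 217). With a 35-minute duration, sauce reduction must start by 217 − 35 = minute 182.
Since sauce reduction (must start by minute 182, minus 15-minute gap → minute 167) depends on it, vegetable prep must finish by minute 167. Backing off its 70-minute duration gives a latest start of minute 97.
Sauce base feeds into vegetable prep (must start by minute 97); so sauce base must finish by minute 97 and therefore start by minute 87.

87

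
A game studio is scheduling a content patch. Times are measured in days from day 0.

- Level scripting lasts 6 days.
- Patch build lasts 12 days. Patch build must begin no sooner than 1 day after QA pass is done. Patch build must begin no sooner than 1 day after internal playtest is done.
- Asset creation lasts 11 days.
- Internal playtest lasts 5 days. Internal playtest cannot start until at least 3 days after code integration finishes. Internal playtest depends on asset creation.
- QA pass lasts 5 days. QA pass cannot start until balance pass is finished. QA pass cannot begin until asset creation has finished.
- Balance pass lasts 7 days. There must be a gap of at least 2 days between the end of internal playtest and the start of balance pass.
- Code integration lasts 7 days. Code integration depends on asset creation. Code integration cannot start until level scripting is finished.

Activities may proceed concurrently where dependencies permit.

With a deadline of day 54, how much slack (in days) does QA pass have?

1

Nothing blocks level scripting, so it runs from day 0 to day 6.
Asset creation has no prerequisites, so it starts at day 0 and finishes at day 11.
For code integration: asset creation (finishes day 11); level scripting (finishes day 6). Taking the maximum gives a start of day 11, and it finishes at 11 + 7 = day 18.
Internal playtest has to wait for code integration (finishes day 18, plus 3-day gap → day 21); asset creation (finishes day 11). The latest of these is day 21, so internal playtest runs day 21 to 21 + 5 = day 26.
Balance pass cannot begin until internal playtest (finishes day 26, plus 2-day gap → day 28). It runs from day 28 to 28 + 7 = day 35.
QA pass needs all of balance pass (finishes day 35); asset creation (finishes day 11). That puts its earliest start at day 35; it finishes at 35 + 5 = day 40.

Working backward from the deadline:
To finish by day 54, patch build (duration 12) must start no later than day 42.
QA pass must finish before patch build (must start by day 42, minus 1-day gap → day 41). With a 5-day duration, QA pass must start by 41 − 5 = day 36.
So QA pass can start as early as day 35 and as late as day 36, giving 36 − 35 = 1 day of slack.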